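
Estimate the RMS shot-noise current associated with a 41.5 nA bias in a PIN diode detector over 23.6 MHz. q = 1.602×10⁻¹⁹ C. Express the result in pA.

I_n = √(2qI·B)
2qI·B = 2 × 1.602×10⁻¹⁹ × 4.15×10⁻⁸ × 2.36×10⁷ = 3.14×10⁻¹⁹ A²
I_n = √(3.14×10⁻¹⁹) = 5.60×10⁻¹⁰ A = 560 pA

560 pA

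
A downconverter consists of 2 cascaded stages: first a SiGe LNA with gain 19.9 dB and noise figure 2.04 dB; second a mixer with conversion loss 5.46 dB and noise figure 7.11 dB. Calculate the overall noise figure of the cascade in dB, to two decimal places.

2.15 dB

Convert to linear (a loss of L dB is a gain of −L dB): F_i = 10^(NF_i/10), G_i = 10^(G_i,dB/10)
  Stage 1: F_1 = 10^(2.04/10) = 1.600, G_1 = 10^(19.9/10) = 97.72
  Stage 2: F_2 = 10^(7.11/10) = 5.140, G_2 = 10^(−5.46/10) = 0.2844
Friis cascade:
  F = 1.600 + (5.140 − 1)/97.72 = 1.642
NF = 10 log₁₀(1.642) = 2.15 dB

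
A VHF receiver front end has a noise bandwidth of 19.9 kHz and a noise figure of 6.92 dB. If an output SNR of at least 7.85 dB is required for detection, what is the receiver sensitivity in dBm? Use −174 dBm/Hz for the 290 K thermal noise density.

−116.2 dBm

Sensitivity = −174 + 10 log₁₀(B) + NF + SNR_min
= −174 + 42.99 + 6.92 + 7.85
= −116.24 dBm → −116.2 dBm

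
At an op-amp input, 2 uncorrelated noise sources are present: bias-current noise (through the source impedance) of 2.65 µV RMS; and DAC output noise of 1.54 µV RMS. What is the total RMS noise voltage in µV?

3.06 µV

Uncorrelated sources add in power (mean-square): V_tot = √(ΣV_i²)
V_tot = √[(2.65×10⁻⁶)² + (1.54×10⁻⁶)²] = 3.06×10⁻⁶ V = 3.06 µV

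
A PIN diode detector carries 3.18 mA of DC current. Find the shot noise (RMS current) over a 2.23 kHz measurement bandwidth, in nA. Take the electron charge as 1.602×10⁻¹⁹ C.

I_n = √(2qI·B)
2qI·B = 2 × 1.602×10⁻¹⁹ × 3.18×10⁻³ × 2.23×10³ = 2.27×10⁻¹⁸ A²
I_n = √(2.27×10⁻¹⁸) = 1.51×10⁻⁹ A = 1.51 nA

1.51 nA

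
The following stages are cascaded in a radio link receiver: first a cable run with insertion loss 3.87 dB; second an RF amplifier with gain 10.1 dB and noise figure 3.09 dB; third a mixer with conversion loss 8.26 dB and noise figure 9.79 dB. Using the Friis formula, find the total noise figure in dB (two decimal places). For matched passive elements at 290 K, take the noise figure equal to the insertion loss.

8.45 dB

Convert to linear (a loss of L dB is a gain of −L dB): F_i = 10^(NF_i/10), G_i = 10^(G_i,dB/10)
  Stage 1: F_1 = 10^(3.87/10) = 2.438, G_1 = 10^(−3.87/10) = 0.4102
  Stage 2: F_2 = 10^(3.09/10) = 2.037, G_2 = 10^(10.1/10) = 10.23
  Stage 3: F_3 = 10^(9.79/10) = 9.528, G_3 = 10^(−8.26/10) = 0.1493
Friis cascade:
  F = 2.438 + (2.037 − 1)/0.4102 + (9.528 − 1)/4.198 = 6.998
NF = 10 log₁₀(6.998) = 8.45 dB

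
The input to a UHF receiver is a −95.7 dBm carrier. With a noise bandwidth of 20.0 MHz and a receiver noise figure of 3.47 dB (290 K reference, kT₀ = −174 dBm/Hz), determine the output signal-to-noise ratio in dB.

1.8 dB

Noise floor: N = −174 + 10 log₁₀(B) + NF
10 log₁₀(2.00×10⁷) = 73.01 dB
N = −174 + 73.01 + 3.47 = −97.52 dBm
SNR = P_sig − N = −95.7 − (−97.52) = 1.82 dB → 1.8 dB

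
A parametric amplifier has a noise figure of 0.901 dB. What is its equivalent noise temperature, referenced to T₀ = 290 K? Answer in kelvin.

66.9 K

F = 10^(0.901/10) = 1.23055
T_e = (F − 1)·T₀ = (1.23055 − 1) × 290 = 66.9 K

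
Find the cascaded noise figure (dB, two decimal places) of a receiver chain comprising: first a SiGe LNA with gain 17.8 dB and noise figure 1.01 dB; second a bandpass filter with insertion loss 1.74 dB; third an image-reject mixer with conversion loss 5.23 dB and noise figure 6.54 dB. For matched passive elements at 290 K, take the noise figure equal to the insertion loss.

Convert to linear (a loss of L dB is a gain of −L dB): F_i = 10^(NF_i/10), G_i = 10^(G_i,dB/10)
  Stage 1: F_1 = 10^(1.01/10) = 1.262, G_1 = 10^(17.8/10) = 60.26
  Stage 2: F_2 = 10^(1.74/10) = 1.493, G_2 = 10^(−1.74/10) = 0.6699
  Stage 3: F_3 = 10^(6.54/10) = 4.508, G_3 = 10^(−5.23/10) = 0.2999
Friis cascade:
  F = 1.262 + (1.493 − 1)/60.26 + (4.508 − 1)/40.36 = 1.357
NF = 10 log₁₀(1.357) = 1.33 dB

1.33 dB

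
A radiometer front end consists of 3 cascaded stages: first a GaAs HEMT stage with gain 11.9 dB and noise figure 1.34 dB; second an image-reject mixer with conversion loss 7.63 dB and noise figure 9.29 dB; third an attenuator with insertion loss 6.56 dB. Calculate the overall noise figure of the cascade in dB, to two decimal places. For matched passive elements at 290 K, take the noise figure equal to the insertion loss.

Convert to linear (a loss of L dB is a gain of −L dB): F_i = 10^(NF_i/10), G_i = 10^(G_i,dB/10)
  Stage 1: F_1 = 10^(1.34/10) = 1.361, G_1 = 10^(11.9/10) = 15.49
  Stage 2: F_2 = 10^(9.29/10) = 8.492, G_2 = 10^(−7.63/10) = 0.1726
  Stage 3: F_3 = 10^(6.56/10) = 4.529, G_3 = 10^(−6.56/10) = 0.2208
Friis cascade:
  F = 1.361 + (8.492 − 1)/15.49 + (4.529 − 1)/2.673 = 3.165
NF = 10 log₁₀(3.165) = 5.00 dB

5.00 dB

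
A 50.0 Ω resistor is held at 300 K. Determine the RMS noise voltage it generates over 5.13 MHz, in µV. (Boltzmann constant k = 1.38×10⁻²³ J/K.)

2.06 µV

V_n = √(4kTRB)
4kTRB = 4 × 1.38×10⁻²³ × 300 × 5.00×10¹ × 5.13×10⁶ = 4.25×10⁻¹² V²
V_n = √(4.25×10⁻¹²) = 2.06×10⁻⁶ V = 2.06 µV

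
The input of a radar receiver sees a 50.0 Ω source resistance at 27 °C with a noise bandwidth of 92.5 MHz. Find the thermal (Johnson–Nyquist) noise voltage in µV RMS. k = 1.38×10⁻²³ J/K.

T = 27 °C + 273.15 = 300.15 K
V_n = √(4kTRB)
4kTRB = 4 × 1.38×10⁻²³ × 300.15 × 5.00×10¹ × 9.25×10⁷ = 7.66×10⁻¹¹ V²
V_n = √(7.66×10⁻¹¹) = 8.75×10⁻⁶ V = 8.75 µV

8.75 µV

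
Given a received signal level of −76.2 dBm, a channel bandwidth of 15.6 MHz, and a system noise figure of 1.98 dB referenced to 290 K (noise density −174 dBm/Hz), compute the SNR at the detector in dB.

23.9 dB

Noise floor: N = −174 + 10 log₁₀(B) + NF
10 log₁₀(1.56×10⁷) = 71.93 dB
N = −174 + 71.93 + 1.98 = −100.09 dBm
SNR = P_sig − N = −76.2 − (−100.09) = 23.89 dB → 23.9 dB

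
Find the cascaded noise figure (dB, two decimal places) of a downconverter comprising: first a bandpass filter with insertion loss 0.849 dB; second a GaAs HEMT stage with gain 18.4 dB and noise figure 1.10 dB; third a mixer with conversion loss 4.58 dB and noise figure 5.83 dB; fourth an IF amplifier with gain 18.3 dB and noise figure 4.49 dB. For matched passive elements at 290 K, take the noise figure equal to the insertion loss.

Convert to linear (a loss of L dB is a gain of −L dB): F_i = 10^(NF_i/10), G_i = 10^(G_i,dB/10)
  Stage 1: F_1 = 10^(0.849/10) = 1.216, G_1 = 10^(−0.849/10) = 0.8224
  Stage 2: F_2 = 10^(1.10/10) = 1.288, G_2 = 10^(18.4/10) = 69.18
  Stage 3: F_3 = 10^(5.83/10) = 3.828, G_3 = 10^(−4.58/10) = 0.3483
  Stage 4: F_4 = 10^(4.49/10) = 2.812, G_4 = 10^(18.3/10) = 67.61
Friis cascade:
  F = 1.216 + (1.288 − 1)/0.8224 + (3.828 − 1)/56.90 + (2.812 − 1)/19.82 = 1.708
NF = 10 log₁₀(1.708) = 2.32 dB

2.32 dB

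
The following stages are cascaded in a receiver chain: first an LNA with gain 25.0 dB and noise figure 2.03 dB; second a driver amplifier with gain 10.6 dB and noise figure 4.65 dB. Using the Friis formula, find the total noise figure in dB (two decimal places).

2.05 dB

Convert to linear (a loss of L dB is a gain of −L dB): F_i = 10^(NF_i/10), G_i = 10^(G_i,dB/10)
  Stage 1: F_1 = 10^(2.03/10) = 1.596, G_1 = 10^(25.0/10) = 316.2
  Stage 2: F_2 = 10^(4.65/10) = 2.917, G_2 = 10^(10.6/10) = 11.48
Friis cascade:
  F = 1.596 + (2.917 − 1)/316.2 = 1.602
NF = 10 log₁₀(1.602) = 2.05 dB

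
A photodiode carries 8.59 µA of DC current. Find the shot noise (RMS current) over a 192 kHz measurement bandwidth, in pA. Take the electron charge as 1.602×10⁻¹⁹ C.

727 pA

I_n = √(2qI·B)
2qI·B = 2 × 1.602×10⁻¹⁹ × 8.59×10⁻⁶ × 1.92×10⁵ = 5.28×10⁻¹⁹ A²
I_n = √(5.28×10⁻¹⁹) = 7.27×10⁻¹⁰ A = 727 pA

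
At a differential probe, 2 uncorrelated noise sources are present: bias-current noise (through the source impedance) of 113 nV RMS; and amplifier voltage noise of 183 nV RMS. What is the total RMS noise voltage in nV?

Uncorrelated sources add in power (mean-square): V_tot = √(ΣV_i²)
V_tot = √[(1.13×10⁻⁷)² + (1.83×10⁻⁷)²] = 2.15×10⁻⁷ V = 215 nV

215 nV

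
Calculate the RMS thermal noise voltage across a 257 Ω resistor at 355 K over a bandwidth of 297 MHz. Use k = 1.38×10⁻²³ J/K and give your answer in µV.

38.7 µV

V_n = √(4kTRB)
4kTRB = 4 × 1.38×10⁻²³ × 355 × 2.57×10² × 2.97×10⁸ = 1.50×10⁻⁹ V²
V_n = √(1.50×10⁻⁹) = 3.87×10⁻⁵ V = 38.7 µV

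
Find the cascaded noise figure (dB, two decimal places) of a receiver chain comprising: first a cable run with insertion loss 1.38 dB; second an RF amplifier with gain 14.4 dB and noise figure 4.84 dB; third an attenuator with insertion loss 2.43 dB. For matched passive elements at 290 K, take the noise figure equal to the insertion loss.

6.26 dB

Convert to linear (a loss of L dB is a gain of −L dB): F_i = 10^(NF_i/10), G_i = 10^(G_i,dB/10)
  Stage 1: F_1 = 10^(1.38/10) = 1.374, G_1 = 10^(−1.38/10) = 0.7278
  Stage 2: F_2 = 10^(4.84/10) = 3.048, G_2 = 10^(14.4/10) = 27.54
  Stage 3: F_3 = 10^(2.43/10) = 1.750, G_3 = 10^(−2.43/10) = 0.5715
Friis cascade:
  F = 1.374 + (3.048 − 1)/0.7278 + (1.750 − 1)/20.04 = 4.225
NF = 10 log₁₀(4.225) = 6.26 dB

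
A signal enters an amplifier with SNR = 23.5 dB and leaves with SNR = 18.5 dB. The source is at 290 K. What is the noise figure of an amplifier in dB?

NF (dB) = SNR_in(dB) − SNR_out(dB) when the source is at T₀
NF = 23.5 − 18.5 = 5.0 dB

5.0 dB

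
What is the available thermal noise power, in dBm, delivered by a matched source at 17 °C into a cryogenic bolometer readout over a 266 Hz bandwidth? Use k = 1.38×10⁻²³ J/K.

T = 17 °C + 273.15 = 290.15 K
P_n = kTB = 1.38×10⁻²³ × 290.15 × 2.66×10² = 1.07×10⁻¹⁸ W
In dBm: 10 log₁₀(1.07×10⁻¹⁸ / 10⁻³) = −149.7 dBm

−149.7 dBm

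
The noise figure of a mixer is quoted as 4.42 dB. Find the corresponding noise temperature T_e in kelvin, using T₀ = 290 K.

F = 10^(4.42/10) = 2.76694
T_e = (F − 1)·T₀ = (2.76694 − 1) × 290 = 512 K

512 K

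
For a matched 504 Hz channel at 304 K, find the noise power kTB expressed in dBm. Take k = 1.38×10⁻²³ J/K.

P_n = kTB = 1.38×10⁻²³ × 304 × 5.04×10² = 2.11×10⁻¹⁸ W
In dBm: 10 log₁₀(2.11×10⁻¹⁸ / 10⁻³) = −146.7 dBm

−146.7 dBm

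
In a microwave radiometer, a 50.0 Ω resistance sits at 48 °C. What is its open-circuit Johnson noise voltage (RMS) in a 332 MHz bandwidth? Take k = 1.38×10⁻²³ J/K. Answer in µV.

T = 48 °C + 273.15 = 321.15 K
V_n = √(4kTRB)
4kTRB = 4 × 1.38×10⁻²³ × 321.15 × 5.00×10¹ × 3.32×10⁸ = 2.94×10⁻¹⁰ V²
V_n = √(2.94×10⁻¹⁰) = 1.72×10⁻⁵ V = 17.2 µV

17.2 µV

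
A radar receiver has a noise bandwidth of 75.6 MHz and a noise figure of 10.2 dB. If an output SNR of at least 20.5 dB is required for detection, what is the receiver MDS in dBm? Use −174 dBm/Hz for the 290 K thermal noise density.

Sensitivity = −174 + 10 log₁₀(B) + NF + SNR_min
= −174 + 78.79 + 10.2 + 20.5
= −64.51 dBm → −64.5 dBm

−64.5 dBm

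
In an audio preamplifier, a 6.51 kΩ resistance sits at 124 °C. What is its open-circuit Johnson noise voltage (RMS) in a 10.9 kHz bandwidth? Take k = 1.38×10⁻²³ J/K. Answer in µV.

1.25 µV

T = 124 °C + 273.15 = 397.15 K
V_n = √(4kTRB)
4kTRB = 4 × 1.38×10⁻²³ × 397.15 × 6.51×10³ × 1.09×10⁴ = 1.56×10⁻¹² V²
V_n = √(1.56×10⁻¹²) = 1.25×10⁻⁶ V = 1.25 µV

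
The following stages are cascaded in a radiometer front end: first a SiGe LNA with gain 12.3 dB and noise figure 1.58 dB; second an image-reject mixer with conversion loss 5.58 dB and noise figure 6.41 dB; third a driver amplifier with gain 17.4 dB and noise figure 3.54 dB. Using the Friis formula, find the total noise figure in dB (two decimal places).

Convert to linear (a loss of L dB is a gain of −L dB): F_i = 10^(NF_i/10), G_i = 10^(G_i,dB/10)
  Stage 1: F_1 = 10^(1.58/10) = 1.439, G_1 = 10^(12.3/10) = 16.98
  Stage 2: F_2 = 10^(6.41/10) = 4.375, G_2 = 10^(−5.58/10) = 0.2767
  Stage 3: F_3 = 10^(3.54/10) = 2.259, G_3 = 10^(17.4/10) = 54.95
Friis cascade:
  F = 1.439 + (4.375 − 1)/16.98 + (2.259 − 1)/4.699 = 1.906
NF = 10 log₁₀(1.906) = 2.80 dB

2.80 dB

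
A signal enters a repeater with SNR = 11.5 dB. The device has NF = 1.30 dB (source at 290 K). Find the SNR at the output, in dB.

By definition F = SNR_in/SNR_out, so in dB: SNR_out = SNR_in − NF
SNR_out = 11.5 − 1.30 = 10.20 dB

10.20 dB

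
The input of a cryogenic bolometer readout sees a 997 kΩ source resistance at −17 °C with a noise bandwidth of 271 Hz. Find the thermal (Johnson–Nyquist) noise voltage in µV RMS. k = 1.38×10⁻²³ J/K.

1.95 µV

T = −17 °C + 273.15 = 256.15 K
V_n = √(4kTRB)
4kTRB = 4 × 1.38×10⁻²³ × 256.15 × 9.97×10⁵ × 2.71×10² = 3.82×10⁻¹² V²
V_n = √(3.82×10⁻¹²) = 1.95×10⁻⁶ V = 1.95 µV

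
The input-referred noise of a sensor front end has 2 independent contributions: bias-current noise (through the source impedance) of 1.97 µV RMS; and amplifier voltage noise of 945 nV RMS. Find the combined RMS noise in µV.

2.18 µV

Uncorrelated sources add in power (mean-square): V_tot = √(ΣV_i²)
V_tot = √[(1.97×10⁻⁶)² + (9.45×10⁻⁷)²] = 2.18×10⁻⁶ V = 2.18 µV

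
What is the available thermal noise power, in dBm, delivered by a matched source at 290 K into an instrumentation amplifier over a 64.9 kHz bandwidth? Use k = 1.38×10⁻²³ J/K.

−125.9 dBm

P_n = kTB = 1.38×10⁻²³ × 290 × 6.49×10⁴ = 2.60×10⁻¹⁶ W
In dBm: 10 log₁₀(2.60×10⁻¹⁶ / 10⁻³) = −125.9 dBm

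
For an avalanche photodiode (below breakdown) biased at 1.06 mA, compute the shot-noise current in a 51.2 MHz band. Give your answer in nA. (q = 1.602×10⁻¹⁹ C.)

I_n = √(2qI·B)
2qI·B = 2 × 1.602×10⁻¹⁹ × 1.06×10⁻³ × 5.12×10⁷ = 1.74×10⁻¹⁴ A²
I_n = √(1.74×10⁻¹⁴) = 1.32×10⁻⁷ A = 132 nA

132 nA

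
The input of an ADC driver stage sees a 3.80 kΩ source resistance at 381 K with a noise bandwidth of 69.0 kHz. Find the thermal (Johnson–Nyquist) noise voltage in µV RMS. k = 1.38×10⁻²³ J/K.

V_n = √(4kTRB)
4kTRB = 4 × 1.38×10⁻²³ × 381 × 3.80×10³ × 6.90×10⁴ = 5.51×10⁻¹² V²
V_n = √(5.51×10⁻¹²) = 2.35×10⁻⁶ V = 2.35 µV

2.35 µV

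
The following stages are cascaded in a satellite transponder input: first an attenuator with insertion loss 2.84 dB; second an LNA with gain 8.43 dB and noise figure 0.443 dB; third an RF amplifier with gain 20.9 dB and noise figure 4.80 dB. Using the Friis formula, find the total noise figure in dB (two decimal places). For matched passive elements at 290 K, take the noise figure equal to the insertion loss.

Convert to linear (a loss of L dB is a gain of −L dB): F_i = 10^(NF_i/10), G_i = 10^(G_i,dB/10)
  Stage 1: F_1 = 10^(2.84/10) = 1.923, G_1 = 10^(−2.84/10) = 0.5200
  Stage 2: F_2 = 10^(0.443/10) = 1.107, G_2 = 10^(8.43/10) = 6.966
  Stage 3: F_3 = 10^(4.80/10) = 3.020, G_3 = 10^(20.9/10) = 123.0
Friis cascade:
  F = 1.923 + (1.107 − 1)/0.5200 + (3.020 − 1)/3.622 = 2.687
NF = 10 log₁₀(2.687) = 4.29 dB

4.29 dB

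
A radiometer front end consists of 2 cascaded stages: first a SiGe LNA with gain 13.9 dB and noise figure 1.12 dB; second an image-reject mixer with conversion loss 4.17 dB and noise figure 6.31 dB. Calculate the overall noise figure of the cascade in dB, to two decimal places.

Convert to linear (a loss of L dB is a gain of −L dB): F_i = 10^(NF_i/10), G_i = 10^(G_i,dB/10)
  Stage 1: F_1 = 10^(1.12/10) = 1.294, G_1 = 10^(13.9/10) = 24.55
  Stage 2: F_2 = 10^(6.31/10) = 4.276, G_2 = 10^(−4.17/10) = 0.3828
Friis cascade:
  F = 1.294 + (4.276 − 1)/24.55 = 1.428
NF = 10 log₁₀(1.428) = 1.55 dB

1.55 dB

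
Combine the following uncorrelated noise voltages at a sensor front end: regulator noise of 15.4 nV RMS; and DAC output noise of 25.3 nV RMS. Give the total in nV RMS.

Uncorrelated sources add in power (mean-square): V_tot = √(ΣV_i²)
V_tot = √[(1.54×10⁻⁸)² + (2.53×10⁻⁸)²] = 2.96×10⁻⁸ V = 29.6 nV

29.6 nV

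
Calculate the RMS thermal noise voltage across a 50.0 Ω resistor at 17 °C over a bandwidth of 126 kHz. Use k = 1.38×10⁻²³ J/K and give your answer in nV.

T = 17 °C + 273.15 = 290.15 K
V_n = √(4kTRB)
4kTRB = 4 × 1.38×10⁻²³ × 290.15 × 5.00×10¹ × 1.26×10⁵ = 1.01×10⁻¹³ V²
V_n = √(1.01×10⁻¹³) = 3.18×10⁻⁷ V = 318 nV

318 nV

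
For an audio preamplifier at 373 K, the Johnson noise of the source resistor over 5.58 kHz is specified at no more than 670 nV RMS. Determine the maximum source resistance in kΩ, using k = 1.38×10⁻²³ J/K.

Johnson–Nyquist: V_n = √(4kTRB) ⇒ R = V_n² / (4kTB)
4kTB = 4 × 1.38×10⁻²³ × 373 × 5.58×10³ = 1.15×10⁻¹⁶
R = (6.70×10⁻⁷)² / 1.15×10⁻¹⁶ = 3.91×10³ Ω = 3.91 kΩ

3.91 kΩ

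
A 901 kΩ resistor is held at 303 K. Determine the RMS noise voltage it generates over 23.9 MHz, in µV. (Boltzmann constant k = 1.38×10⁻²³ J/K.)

600 µV

V_n = √(4kTRB)
4kTRB = 4 × 1.38×10⁻²³ × 303 × 9.01×10⁵ × 2.39×10⁷ = 3.60×10⁻⁷ V²
V_n = √(3.60×10⁻⁷) = 6.00×10⁻⁴ V = 600 µV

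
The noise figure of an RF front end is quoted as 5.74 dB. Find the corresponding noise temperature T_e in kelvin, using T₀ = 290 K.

F = 10^(5.74/10) = 3.74973
T_e = (F − 1)·T₀ = (3.74973 − 1) × 290 = 797 K

797 K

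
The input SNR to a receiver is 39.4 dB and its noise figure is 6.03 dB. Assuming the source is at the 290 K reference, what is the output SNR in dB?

33.37 dB

By definition F = SNR_in/SNR_out, so in dB: SNR_out = SNR_in − NF
SNR_out = 39.4 − 6.03 = 33.37 dB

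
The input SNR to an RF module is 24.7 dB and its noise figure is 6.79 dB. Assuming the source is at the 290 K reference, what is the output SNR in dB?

17.91 dB

By definition F = SNR_in/SNR_out, so in dB: SNR_out = SNR_in − NF
SNR_out = 24.7 − 6.79 = 17.91 dB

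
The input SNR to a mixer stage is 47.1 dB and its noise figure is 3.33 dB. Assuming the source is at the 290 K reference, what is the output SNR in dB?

43.77 dB

By definition F = SNR_in/SNR_out, so in dB: SNR_out = SNR_in − NF
SNR_out = 47.1 − 3.33 = 43.77 dB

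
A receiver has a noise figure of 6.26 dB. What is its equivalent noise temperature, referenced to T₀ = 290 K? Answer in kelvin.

F = 10^(6.26/10) = 4.22669
T_e = (F − 1)·T₀ = (4.22669 − 1) × 290 = 936 K

936 K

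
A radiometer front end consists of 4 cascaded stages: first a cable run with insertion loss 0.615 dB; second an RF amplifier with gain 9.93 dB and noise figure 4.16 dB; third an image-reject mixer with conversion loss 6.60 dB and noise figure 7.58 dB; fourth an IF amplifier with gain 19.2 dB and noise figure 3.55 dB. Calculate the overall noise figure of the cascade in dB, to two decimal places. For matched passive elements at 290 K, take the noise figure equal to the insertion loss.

6.27 dB

Convert to linear (a loss of L dB is a gain of −L dB): F_i = 10^(NF_i/10), G_i = 10^(G_i,dB/10)
  Stage 1: F_1 = 10^(0.615/10) = 1.152, G_1 = 10^(−0.615/10) = 0.8680
  Stage 2: F_2 = 10^(4.16/10) = 2.606, G_2 = 10^(9.93/10) = 9.840
  Stage 3: F_3 = 10^(7.58/10) = 5.728, G_3 = 10^(−6.60/10) = 0.2188
  Stage 4: F_4 = 10^(3.55/10) = 2.265, G_4 = 10^(19.2/10) = 83.18
Friis cascade:
  F = 1.152 + (2.606 − 1)/0.8680 + (5.728 − 1)/8.541 + (2.265 − 1)/1.869 = 4.233
NF = 10 log₁₀(4.233) = 6.27 dB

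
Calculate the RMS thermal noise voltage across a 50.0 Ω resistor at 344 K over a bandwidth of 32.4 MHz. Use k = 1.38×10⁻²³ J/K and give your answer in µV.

V_n = √(4kTRB)
4kTRB = 4 × 1.38×10⁻²³ × 344 × 5.00×10¹ × 3.24×10⁷ = 3.08×10⁻¹¹ V²
V_n = √(3.08×10⁻¹¹) = 5.55×10⁻⁶ V = 5.55 µV

5.55 µV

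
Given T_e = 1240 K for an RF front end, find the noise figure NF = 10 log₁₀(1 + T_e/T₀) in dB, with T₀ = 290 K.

F = 1 + T_e/T₀ = 1 + 1240/290 = 5.27586
NF = 10 log₁₀(5.27586) = 7.22 dB

7.22 dB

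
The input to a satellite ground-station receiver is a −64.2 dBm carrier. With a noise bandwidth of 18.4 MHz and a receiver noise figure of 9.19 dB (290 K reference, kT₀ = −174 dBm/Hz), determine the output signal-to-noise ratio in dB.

Noise floor: N = −174 + 10 log₁₀(B) + NF
10 log₁₀(1.84×10⁷) = 72.65 dB
N = −174 + 72.65 + 9.19 = −92.16 dBm
SNR = P_sig − N = −64.2 − (−92.16) = 27.96 dB → 28.0 dB

28.0 dB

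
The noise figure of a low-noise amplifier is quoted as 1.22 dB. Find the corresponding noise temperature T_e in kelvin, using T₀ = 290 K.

F = 10^(1.22/10) = 1.32434
T_e = (F − 1)·T₀ = (1.32434 − 1) × 290 = 94.1 K

94.1 K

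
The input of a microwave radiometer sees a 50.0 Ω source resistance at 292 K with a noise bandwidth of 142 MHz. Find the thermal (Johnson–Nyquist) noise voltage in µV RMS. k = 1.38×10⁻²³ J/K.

V_n = √(4kTRB)
4kTRB = 4 × 1.38×10⁻²³ × 292 × 5.00×10¹ × 1.42×10⁸ = 1.14×10⁻¹⁰ V²
V_n = √(1.14×10⁻¹⁰) = 1.07×10⁻⁵ V = 10.7 µV

10.7 µV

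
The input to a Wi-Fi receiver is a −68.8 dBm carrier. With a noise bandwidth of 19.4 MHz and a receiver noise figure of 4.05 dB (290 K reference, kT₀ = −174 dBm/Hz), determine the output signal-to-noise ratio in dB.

28.3 dB

Noise floor: N = −174 + 10 log₁₀(B) + NF
10 log₁₀(1.94×10⁷) = 72.88 dB
N = −174 + 72.88 + 4.05 = −97.07 dBm
SNR = P_sig − N = −68.8 − (−97.07) = 28.27 dB → 28.3 dB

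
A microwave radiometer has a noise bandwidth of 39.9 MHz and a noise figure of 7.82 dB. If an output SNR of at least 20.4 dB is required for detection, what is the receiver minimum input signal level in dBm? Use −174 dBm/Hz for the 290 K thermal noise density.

−69.8 dBm

Sensitivity = −174 + 10 log₁₀(B) + NF + SNR_min
= −174 + 76.01 + 7.82 + 20.4
= −69.77 dBm → −69.8 dBm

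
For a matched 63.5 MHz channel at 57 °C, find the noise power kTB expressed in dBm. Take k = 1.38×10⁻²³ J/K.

T = 57 °C + 273.15 = 330.15 K
P_n = kTB = 1.38×10⁻²³ × 330.15 × 6.35×10⁷ = 2.89×10⁻¹³ W
In dBm: 10 log₁₀(2.89×10⁻¹³ / 10⁻³) = −95.4 dBm

−95.4 dBm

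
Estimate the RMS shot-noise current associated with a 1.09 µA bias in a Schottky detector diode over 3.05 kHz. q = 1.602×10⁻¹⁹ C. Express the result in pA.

I_n = √(2qI·B)
2qI·B = 2 × 1.602×10⁻¹⁹ × 1.09×10⁻⁶ × 3.05×10³ = 1.07×10⁻²¹ A²
I_n = √(1.07×10⁻²¹) = 3.26×10⁻¹¹ A = 32.6 pA

32.6 pA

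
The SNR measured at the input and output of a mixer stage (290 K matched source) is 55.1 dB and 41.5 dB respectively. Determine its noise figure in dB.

NF (dB) = SNR_in(dB) − SNR_out(dB) when the source is at T₀
NF = 55.1 − 41.5 = 13.6 dB

13.6 dB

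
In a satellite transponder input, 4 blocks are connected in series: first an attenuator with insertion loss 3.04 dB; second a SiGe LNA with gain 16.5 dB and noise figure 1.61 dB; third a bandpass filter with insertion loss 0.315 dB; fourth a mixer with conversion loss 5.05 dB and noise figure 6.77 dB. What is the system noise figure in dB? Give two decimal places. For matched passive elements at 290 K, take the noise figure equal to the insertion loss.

Convert to linear (a loss of L dB is a gain of −L dB): F_i = 10^(NF_i/10), G_i = 10^(G_i,dB/10)
  Stage 1: F_1 = 10^(3.04/10) = 2.014, G_1 = 10^(−3.04/10) = 0.4966
  Stage 2: F_2 = 10^(1.61/10) = 1.449, G_2 = 10^(16.5/10) = 44.67
  Stage 3: F_3 = 10^(0.315/10) = 1.075, G_3 = 10^(−0.315/10) = 0.9300
  Stage 4: F_4 = 10^(6.77/10) = 4.753, G_4 = 10^(−5.05/10) = 0.3126
Friis cascade:
  F = 2.014 + (1.449 − 1)/0.4966 + (1.075 − 1)/22.18 + (4.753 − 1)/20.63 = 3.103
NF = 10 log₁₀(3.103) = 4.92 dB

4.92 dB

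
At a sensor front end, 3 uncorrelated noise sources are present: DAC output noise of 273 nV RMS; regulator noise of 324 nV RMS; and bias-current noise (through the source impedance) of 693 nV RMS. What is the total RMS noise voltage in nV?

812 nV

Uncorrelated sources add in power (mean-square): V_tot = √(ΣV_i²)
V_tot = √[(2.73×10⁻⁷)² + (3.24×10⁻⁷)² + (6.93×10⁻⁷)²] = 8.12×10⁻⁷ V = 812 nV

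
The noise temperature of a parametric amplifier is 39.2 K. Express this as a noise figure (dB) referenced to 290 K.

F = 1 + T_e/T₀ = 1 + 39.2/290 = 1.13517
NF = 10 log₁₀(1.13517) = 0.551 dB

0.551 dB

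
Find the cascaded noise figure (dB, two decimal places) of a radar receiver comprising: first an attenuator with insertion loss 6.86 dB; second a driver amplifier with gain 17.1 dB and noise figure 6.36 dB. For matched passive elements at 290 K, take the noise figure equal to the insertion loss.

Convert to linear (a loss of L dB is a gain of −L dB): F_i = 10^(NF_i/10), G_i = 10^(G_i,dB/10)
  Stage 1: F_1 = 10^(6.86/10) = 4.853, G_1 = 10^(−6.86/10) = 0.2061
  Stage 2: F_2 = 10^(6.36/10) = 4.325, G_2 = 10^(17.1/10) = 51.29
Friis cascade:
  F = 4.853 + (4.325 − 1)/0.2061 = 20.99
NF = 10 log₁₀(20.99) = 13.22 dB

13.22 dB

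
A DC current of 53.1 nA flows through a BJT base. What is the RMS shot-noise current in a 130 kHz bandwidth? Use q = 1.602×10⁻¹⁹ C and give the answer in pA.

47.0 pA

I_n = √(2qI·B)
2qI·B = 2 × 1.602×10⁻¹⁹ × 5.31×10⁻⁸ × 1.30×10⁵ = 2.21×10⁻²¹ A²
I_n = √(2.21×10⁻²¹) = 4.70×10⁻¹¹ A = 47.0 pA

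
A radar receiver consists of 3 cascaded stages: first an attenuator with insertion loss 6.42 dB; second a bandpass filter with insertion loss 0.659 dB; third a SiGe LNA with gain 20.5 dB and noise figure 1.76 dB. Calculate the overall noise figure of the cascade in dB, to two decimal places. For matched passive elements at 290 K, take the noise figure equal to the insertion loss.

Convert to linear (a loss of L dB is a gain of −L dB): F_i = 10^(NF_i/10), G_i = 10^(G_i,dB/10)
  Stage 1: F_1 = 10^(6.42/10) = 4.385, G_1 = 10^(−6.42/10) = 0.2280
  Stage 2: F_2 = 10^(0.659/10) = 1.164, G_2 = 10^(−0.659/10) = 0.8592
  Stage 3: F_3 = 10^(1.76/10) = 1.500, G_3 = 10^(20.5/10) = 112.2
Friis cascade:
  F = 4.385 + (1.164 − 1)/0.2280 + (1.500 − 1)/0.1959 = 7.654
NF = 10 log₁₀(7.654) = 8.84 dB

8.84 dB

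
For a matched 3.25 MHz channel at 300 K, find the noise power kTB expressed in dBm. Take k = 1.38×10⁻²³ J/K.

P_n = kTB = 1.38×10⁻²³ × 300 × 3.25×10⁶ = 1.35×10⁻¹⁴ W
In dBm: 10 log₁₀(1.35×10⁻¹⁴ / 10⁻³) = −108.7 dBm

−108.7 dBm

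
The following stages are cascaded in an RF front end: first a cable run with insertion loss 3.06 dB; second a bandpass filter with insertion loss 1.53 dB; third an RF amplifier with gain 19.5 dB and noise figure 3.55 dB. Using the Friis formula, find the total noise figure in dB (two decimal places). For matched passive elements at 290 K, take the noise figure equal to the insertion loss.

8.14 dB

Convert to linear (a loss of L dB is a gain of −L dB): F_i = 10^(NF_i/10), G_i = 10^(G_i,dB/10)
  Stage 1: F_1 = 10^(3.06/10) = 2.023, G_1 = 10^(−3.06/10) = 0.4943
  Stage 2: F_2 = 10^(1.53/10) = 1.422, G_2 = 10^(−1.53/10) = 0.7031
  Stage 3: F_3 = 10^(3.55/10) = 2.265, G_3 = 10^(19.5/10) = 89.13
Friis cascade:
  F = 2.023 + (1.422 − 1)/0.4943 + (2.265 − 1)/0.3475 = 6.516
NF = 10 log₁₀(6.516) = 8.14 dB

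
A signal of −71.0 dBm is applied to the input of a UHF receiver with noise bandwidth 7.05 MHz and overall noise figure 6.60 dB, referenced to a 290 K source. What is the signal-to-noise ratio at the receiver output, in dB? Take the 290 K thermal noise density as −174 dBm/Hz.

Noise floor: N = −174 + 10 log₁₀(B) + NF
10 log₁₀(7.05×10⁶) = 68.48 dB
N = −174 + 68.48 + 6.60 = −98.92 dBm
SNR = P_sig − N = −71.0 − (−98.92) = 27.92 dB → 27.9 dB

27.9 dB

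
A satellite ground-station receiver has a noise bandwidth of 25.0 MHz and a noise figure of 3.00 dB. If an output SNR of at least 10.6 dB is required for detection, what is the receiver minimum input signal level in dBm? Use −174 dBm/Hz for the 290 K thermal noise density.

−86.4 dBm

Sensitivity = −174 + 10 log₁₀(B) + NF + SNR_min
= −174 + 73.98 + 3.00 + 10.6
= −86.42 dBm → −86.4 dBm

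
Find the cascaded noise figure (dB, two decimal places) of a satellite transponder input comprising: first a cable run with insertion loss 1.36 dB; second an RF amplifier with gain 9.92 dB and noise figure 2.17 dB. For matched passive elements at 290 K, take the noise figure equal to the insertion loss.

Convert to linear (a loss of L dB is a gain of −L dB): F_i = 10^(NF_i/10), G_i = 10^(G_i,dB/10)
  Stage 1: F_1 = 10^(1.36/10) = 1.368, G_1 = 10^(−1.36/10) = 0.7311
  Stage 2: F_2 = 10^(2.17/10) = 1.648, G_2 = 10^(9.92/10) = 9.817
Friis cascade:
  F = 1.368 + (1.648 − 1)/0.7311 = 2.254
NF = 10 log₁₀(2.254) = 3.53 dB

3.53 dB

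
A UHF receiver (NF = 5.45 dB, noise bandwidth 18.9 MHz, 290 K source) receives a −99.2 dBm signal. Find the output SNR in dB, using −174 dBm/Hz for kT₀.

Noise floor: N = −174 + 10 log₁₀(B) + NF
10 log₁₀(1.89×10⁷) = 72.76 dB
N = −174 + 72.76 + 5.45 = −95.79 dBm
SNR = P_sig − N = −99.2 − (−95.79) = −3.41 dB → −3.4 dB

−3.4 dB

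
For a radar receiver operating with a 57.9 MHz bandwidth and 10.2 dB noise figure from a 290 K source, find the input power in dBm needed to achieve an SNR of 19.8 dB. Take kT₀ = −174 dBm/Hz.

Sensitivity = −174 + 10 log₁₀(B) + NF + SNR_min
= −174 + 77.63 + 10.2 + 19.8
= −66.37 dBm → −66.4 dBm

−66.4 dBm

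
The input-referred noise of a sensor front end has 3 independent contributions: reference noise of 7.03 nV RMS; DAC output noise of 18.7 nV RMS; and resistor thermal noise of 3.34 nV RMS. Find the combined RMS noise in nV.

20.3 nV

Uncorrelated sources add in power (mean-square): V_tot = √(ΣV_i²)
V_tot = √[(7.03×10⁻⁹)² + (1.87×10⁻⁸)² + (3.34×10⁻⁹)²] = 2.03×10⁻⁸ V = 20.3 nV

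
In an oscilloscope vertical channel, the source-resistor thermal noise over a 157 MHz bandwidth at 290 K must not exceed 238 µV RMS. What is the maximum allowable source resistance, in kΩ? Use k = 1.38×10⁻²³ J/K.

Johnson–Nyquist: V_n = √(4kTRB) ⇒ R = V_n² / (4kTB)
4kTB = 4 × 1.38×10⁻²³ × 290 × 1.57×10⁸ = 2.51×10⁻¹²
R = (2.38×10⁻⁴)² / 2.51×10⁻¹² = 2.25×10⁴ Ω = 22.5 kΩ

22.5 kΩ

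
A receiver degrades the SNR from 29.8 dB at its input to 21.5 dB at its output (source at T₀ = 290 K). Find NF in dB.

8.3 dB

NF (dB) = SNR_in(dB) − SNR_out(dB) when the source is at T₀
NF = 29.8 − 21.5 = 8.3 dB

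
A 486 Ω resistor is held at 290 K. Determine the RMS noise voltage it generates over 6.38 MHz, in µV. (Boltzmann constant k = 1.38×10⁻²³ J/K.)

7.05 µV

V_n = √(4kTRB)
4kTRB = 4 × 1.38×10⁻²³ × 290 × 4.86×10² × 6.38×10⁶ = 4.96×10⁻¹¹ V²
V_n = √(4.96×10⁻¹¹) = 7.05×10⁻⁶ V = 7.05 µV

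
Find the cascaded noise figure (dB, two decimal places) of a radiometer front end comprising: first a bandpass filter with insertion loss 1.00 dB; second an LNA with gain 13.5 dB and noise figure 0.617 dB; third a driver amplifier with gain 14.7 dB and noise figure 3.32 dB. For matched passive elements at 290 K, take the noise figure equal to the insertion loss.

Convert to linear (a loss of L dB is a gain of −L dB): F_i = 10^(NF_i/10), G_i = 10^(G_i,dB/10)
  Stage 1: F_1 = 10^(1.00/10) = 1.259, G_1 = 10^(−1.00/10) = 0.7943
  Stage 2: F_2 = 10^(0.617/10) = 1.153, G_2 = 10^(13.5/10) = 22.39
  Stage 3: F_3 = 10^(3.32/10) = 2.148, G_3 = 10^(14.7/10) = 29.51
Friis cascade:
  F = 1.259 + (1.153 − 1)/0.7943 + (2.148 − 1)/17.78 = 1.516
NF = 10 log₁₀(1.516) = 1.81 dB

1.81 dB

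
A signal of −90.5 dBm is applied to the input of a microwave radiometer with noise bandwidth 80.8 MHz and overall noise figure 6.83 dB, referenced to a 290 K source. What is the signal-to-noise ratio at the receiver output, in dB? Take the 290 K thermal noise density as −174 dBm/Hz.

−2.4 dB

Noise floor: N = −174 + 10 log₁₀(B) + NF
10 log₁₀(8.08×10⁷) = 79.07 dB
N = −174 + 79.07 + 6.83 = −88.10 dBm
SNR = P_sig − N = −90.5 − (−88.10) = −2.40 dB → −2.4 dB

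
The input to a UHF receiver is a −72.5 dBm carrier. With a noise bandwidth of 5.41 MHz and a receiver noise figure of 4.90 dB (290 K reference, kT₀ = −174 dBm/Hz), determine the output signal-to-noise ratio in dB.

Noise floor: N = −174 + 10 log₁₀(B) + NF
10 log₁₀(5.41×10⁶) = 67.33 dB
N = −174 + 67.33 + 4.90 = −101.77 dBm
SNR = P_sig − N = −72.5 − (−101.77) = 29.27 dB → 29.3 dB

29.3 dB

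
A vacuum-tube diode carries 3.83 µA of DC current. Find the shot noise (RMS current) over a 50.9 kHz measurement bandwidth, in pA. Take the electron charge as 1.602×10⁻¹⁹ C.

250 pA

I_n = √(2qI·B)
2qI·B = 2 × 1.602×10⁻¹⁹ × 3.83×10⁻⁶ × 5.09×10⁴ = 6.25×10⁻²⁰ A²
I_n = √(6.25×10⁻²⁰) = 2.50×10⁻¹⁰ A = 250 pA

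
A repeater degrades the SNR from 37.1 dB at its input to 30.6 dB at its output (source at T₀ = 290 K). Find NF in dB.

NF (dB) = SNR_in(dB) − SNR_out(dB) when the source is at T₀
NF = 37.1 − 30.6 = 6.5 dB

6.5 dB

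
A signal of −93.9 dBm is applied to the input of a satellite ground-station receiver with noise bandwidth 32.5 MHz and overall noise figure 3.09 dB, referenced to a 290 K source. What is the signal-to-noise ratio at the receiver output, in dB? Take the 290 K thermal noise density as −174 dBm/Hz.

1.9 dB

Noise floor: N = −174 + 10 log₁₀(B) + NF
10 log₁₀(3.25×10⁷) = 75.12 dB
N = −174 + 75.12 + 3.09 = −95.79 dBm
SNR = P_sig − N = −93.9 − (−95.79) = 1.89 dB → 1.9 dB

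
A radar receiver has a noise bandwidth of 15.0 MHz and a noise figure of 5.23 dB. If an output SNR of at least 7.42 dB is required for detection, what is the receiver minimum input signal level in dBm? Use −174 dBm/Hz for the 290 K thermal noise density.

Sensitivity = −174 + 10 log₁₀(B) + NF + SNR_min
= −174 + 71.76 + 5.23 + 7.42
= −89.59 dBm → −89.6 dBm

−89.6 dBm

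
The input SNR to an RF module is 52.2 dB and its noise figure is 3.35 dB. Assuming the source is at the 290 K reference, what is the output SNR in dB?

By definition F = SNR_in/SNR_out, so in dB: SNR_out = SNR_in − NF
SNR_out = 52.2 − 3.35 = 48.85 dB

48.85 dB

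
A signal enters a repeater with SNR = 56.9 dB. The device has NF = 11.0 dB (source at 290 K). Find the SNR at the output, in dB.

By definition F = SNR_in/SNR_out, so in dB: SNR_out = SNR_in − NF
SNR_out = 56.9 − 11.0 = 45.9 dB

45.9 dB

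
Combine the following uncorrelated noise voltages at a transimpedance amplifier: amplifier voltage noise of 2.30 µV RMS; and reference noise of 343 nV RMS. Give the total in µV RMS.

Uncorrelated sources add in power (mean-square): V_tot = √(ΣV_i²)
V_tot = √[(2.30×10⁻⁶)² + (3.43×10⁻⁷)²] = 2.33×10⁻⁶ V = 2.33 µV

2.33 µV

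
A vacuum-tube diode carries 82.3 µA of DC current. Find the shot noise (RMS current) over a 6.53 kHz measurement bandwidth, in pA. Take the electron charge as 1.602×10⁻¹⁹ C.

I_n = √(2qI·B)
2qI·B = 2 × 1.602×10⁻¹⁹ × 8.23×10⁻⁵ × 6.53×10³ = 1.72×10⁻¹⁹ A²
I_n = √(1.72×10⁻¹⁹) = 4.15×10⁻¹⁰ A = 415 pA

415 pA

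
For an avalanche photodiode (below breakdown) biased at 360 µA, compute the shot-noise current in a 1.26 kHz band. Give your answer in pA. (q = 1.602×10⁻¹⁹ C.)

I_n = √(2qI·B)
2qI·B = 2 × 1.602×10⁻¹⁹ × 3.60×10⁻⁴ × 1.26×10³ = 1.45×10⁻¹⁹ A²
I_n = √(1.45×10⁻¹⁹) = 3.81×10⁻¹⁰ A = 381 pA

381 pA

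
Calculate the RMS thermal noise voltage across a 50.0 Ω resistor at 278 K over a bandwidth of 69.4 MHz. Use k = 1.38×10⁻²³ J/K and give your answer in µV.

V_n = √(4kTRB)
4kTRB = 4 × 1.38×10⁻²³ × 278 × 5.00×10¹ × 6.94×10⁷ = 5.32×10⁻¹¹ V²
V_n = √(5.32×10⁻¹¹) = 7.30×10⁻⁶ V = 7.30 µV

7.30 µV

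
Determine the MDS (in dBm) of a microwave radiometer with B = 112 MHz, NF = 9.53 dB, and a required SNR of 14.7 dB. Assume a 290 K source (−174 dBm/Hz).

−69.3 dBm

Sensitivity = −174 + 10 log₁₀(B) + NF + SNR_min
= −174 + 80.49 + 9.53 + 14.7
= −69.28 dBm → −69.3 dBm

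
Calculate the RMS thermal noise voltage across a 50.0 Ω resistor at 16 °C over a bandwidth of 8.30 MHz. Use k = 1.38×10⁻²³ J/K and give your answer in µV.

T = 16 °C + 273.15 = 289.15 K
V_n = √(4kTRB)
4kTRB = 4 × 1.38×10⁻²³ × 289.15 × 5.00×10¹ × 8.30×10⁶ = 6.62×10⁻¹² V²
V_n = √(6.62×10⁻¹²) = 2.57×10⁻⁶ V = 2.57 µV

2.57 µV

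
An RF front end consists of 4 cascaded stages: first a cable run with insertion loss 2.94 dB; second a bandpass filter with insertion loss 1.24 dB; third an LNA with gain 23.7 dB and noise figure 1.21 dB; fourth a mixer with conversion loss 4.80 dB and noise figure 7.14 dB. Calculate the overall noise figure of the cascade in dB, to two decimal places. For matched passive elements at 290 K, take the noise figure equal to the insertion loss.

Convert to linear (a loss of L dB is a gain of −L dB): F_i = 10^(NF_i/10), G_i = 10^(G_i,dB/10)
  Stage 1: F_1 = 10^(2.94/10) = 1.968, G_1 = 10^(−2.94/10) = 0.5082
  Stage 2: F_2 = 10^(1.24/10) = 1.330, G_2 = 10^(−1.24/10) = 0.7516
  Stage 3: F_3 = 10^(1.21/10) = 1.321, G_3 = 10^(23.7/10) = 234.4
  Stage 4: F_4 = 10^(7.14/10) = 5.176, G_4 = 10^(−4.80/10) = 0.3311
Friis cascade:
  F = 1.968 + (1.330 − 1)/0.5082 + (1.321 − 1)/0.3819 + (5.176 − 1)/89.54 = 3.506
NF = 10 log₁₀(3.506) = 5.45 dB

5.45 dB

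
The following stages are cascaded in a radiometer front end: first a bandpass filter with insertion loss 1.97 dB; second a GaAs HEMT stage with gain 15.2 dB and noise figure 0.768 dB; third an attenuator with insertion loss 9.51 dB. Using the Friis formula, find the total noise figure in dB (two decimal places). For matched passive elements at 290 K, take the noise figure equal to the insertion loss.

3.53 dB

Convert to linear (a loss of L dB is a gain of −L dB): F_i = 10^(NF_i/10), G_i = 10^(G_i,dB/10)
  Stage 1: F_1 = 10^(1.97/10) = 1.574, G_1 = 10^(−1.97/10) = 0.6353
  Stage 2: F_2 = 10^(0.768/10) = 1.193, G_2 = 10^(15.2/10) = 33.11
  Stage 3: F_3 = 10^(9.51/10) = 8.933, G_3 = 10^(−9.51/10) = 0.1119
Friis cascade:
  F = 1.574 + (1.193 − 1)/0.6353 + (8.933 − 1)/21.04 = 2.256
NF = 10 log₁₀(2.256) = 3.53 dB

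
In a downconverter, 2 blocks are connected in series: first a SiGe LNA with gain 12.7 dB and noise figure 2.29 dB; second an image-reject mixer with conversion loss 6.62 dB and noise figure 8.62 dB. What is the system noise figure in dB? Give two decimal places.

3.08 dB

Convert to linear (a loss of L dB is a gain of −L dB): F_i = 10^(NF_i/10), G_i = 10^(G_i,dB/10)
  Stage 1: F_1 = 10^(2.29/10) = 1.694, G_1 = 10^(12.7/10) = 18.62
  Stage 2: F_2 = 10^(8.62/10) = 7.278, G_2 = 10^(−6.62/10) = 0.2178
Friis cascade:
  F = 1.694 + (7.278 − 1)/18.62 = 2.031
NF = 10 log₁₀(2.031) = 3.08 dB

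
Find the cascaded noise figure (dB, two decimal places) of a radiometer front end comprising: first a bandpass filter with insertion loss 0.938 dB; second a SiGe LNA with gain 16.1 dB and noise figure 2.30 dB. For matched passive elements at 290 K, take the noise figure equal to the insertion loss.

3.24 dB

Convert to linear (a loss of L dB is a gain of −L dB): F_i = 10^(NF_i/10), G_i = 10^(G_i,dB/10)
  Stage 1: F_1 = 10^(0.938/10) = 1.241, G_1 = 10^(−0.938/10) = 0.8057
  Stage 2: F_2 = 10^(2.30/10) = 1.698, G_2 = 10^(16.1/10) = 40.74
Friis cascade:
  F = 1.241 + (1.698 − 1)/0.8057 = 2.108
NF = 10 log₁₀(2.108) = 3.24 dB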